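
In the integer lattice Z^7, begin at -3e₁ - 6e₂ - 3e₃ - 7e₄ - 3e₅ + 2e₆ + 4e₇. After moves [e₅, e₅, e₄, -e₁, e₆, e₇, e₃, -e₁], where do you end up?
(-5, -6, -2, -6, -1, 3, 5)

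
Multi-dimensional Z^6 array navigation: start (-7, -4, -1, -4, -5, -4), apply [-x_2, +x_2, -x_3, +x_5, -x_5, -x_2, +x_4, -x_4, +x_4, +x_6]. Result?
(-7, -5, -2, -3, -5, -3)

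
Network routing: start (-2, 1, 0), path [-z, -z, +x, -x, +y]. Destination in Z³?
(-2, 2, -2)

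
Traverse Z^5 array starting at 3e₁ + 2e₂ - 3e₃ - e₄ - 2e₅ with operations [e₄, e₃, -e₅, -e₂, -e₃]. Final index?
(3, 1, -3, 0, -3)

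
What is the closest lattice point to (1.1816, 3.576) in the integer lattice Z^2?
(1, 4)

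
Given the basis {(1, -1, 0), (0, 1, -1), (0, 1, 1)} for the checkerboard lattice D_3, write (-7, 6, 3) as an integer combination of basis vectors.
-7b₁ - 2b₂ + b₃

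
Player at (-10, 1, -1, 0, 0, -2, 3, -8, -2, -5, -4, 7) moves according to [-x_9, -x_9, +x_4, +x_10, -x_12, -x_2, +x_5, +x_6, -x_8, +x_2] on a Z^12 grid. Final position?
(-10, 1, -1, 1, 1, -1, 3, -9, -4, -4, -4, 6)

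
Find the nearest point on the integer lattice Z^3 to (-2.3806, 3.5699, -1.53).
(-2, 4, -2)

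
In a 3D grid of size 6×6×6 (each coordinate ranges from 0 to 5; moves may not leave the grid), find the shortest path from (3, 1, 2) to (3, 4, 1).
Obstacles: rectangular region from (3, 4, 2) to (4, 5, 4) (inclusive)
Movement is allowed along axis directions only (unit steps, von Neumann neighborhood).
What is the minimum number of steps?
4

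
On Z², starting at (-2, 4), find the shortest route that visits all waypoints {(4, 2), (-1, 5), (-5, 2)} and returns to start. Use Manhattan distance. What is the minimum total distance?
24
(one optimal route: (-2, 4) → (-1, 5) → (4, 2) → (-5, 2) → (-2, 4))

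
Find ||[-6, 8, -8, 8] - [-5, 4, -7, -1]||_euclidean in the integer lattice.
9.94987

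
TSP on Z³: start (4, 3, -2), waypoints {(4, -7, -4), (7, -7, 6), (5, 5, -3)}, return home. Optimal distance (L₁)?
52
(one optimal route: (4, 3, -2) → (4, -7, -4) → (7, -7, 6) → (5, 5, -3) → (4, 3, -2))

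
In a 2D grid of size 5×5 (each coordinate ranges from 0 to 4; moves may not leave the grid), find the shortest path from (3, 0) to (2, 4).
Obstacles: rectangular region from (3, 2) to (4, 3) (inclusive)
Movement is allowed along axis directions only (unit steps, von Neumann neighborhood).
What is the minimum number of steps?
5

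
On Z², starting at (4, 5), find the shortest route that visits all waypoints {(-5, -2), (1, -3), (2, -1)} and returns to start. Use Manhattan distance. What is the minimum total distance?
34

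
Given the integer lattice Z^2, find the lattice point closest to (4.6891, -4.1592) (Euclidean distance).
(5, -4)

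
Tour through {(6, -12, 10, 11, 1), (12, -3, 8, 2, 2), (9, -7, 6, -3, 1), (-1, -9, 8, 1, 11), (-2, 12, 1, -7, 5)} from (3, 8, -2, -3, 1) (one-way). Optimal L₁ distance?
133
(one optimal route: (3, 8, -2, -3, 1) → (-2, 12, 1, -7, 5) → (-1, -9, 8, 1, 11) → (12, -3, 8, 2, 2) → (9, -7, 6, -3, 1) → (6, -12, 10, 11, 1))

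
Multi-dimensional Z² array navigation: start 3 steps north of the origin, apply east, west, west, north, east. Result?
(0, 4)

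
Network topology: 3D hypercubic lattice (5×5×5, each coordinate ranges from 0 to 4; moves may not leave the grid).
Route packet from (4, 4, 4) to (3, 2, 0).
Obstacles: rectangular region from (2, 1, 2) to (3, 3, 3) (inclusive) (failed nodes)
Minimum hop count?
7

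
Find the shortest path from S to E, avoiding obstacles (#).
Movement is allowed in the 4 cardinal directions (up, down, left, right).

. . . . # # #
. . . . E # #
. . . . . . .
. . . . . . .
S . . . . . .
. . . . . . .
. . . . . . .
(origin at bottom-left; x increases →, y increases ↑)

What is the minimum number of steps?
7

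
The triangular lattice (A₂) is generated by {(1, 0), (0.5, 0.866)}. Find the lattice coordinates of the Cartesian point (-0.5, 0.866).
-b₁ + b₂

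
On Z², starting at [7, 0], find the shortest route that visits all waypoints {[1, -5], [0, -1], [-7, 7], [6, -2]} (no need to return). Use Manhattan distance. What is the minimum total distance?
31
(one optimal route: (7, 0) → (6, -2) → (1, -5) → (0, -1) → (-7, 7))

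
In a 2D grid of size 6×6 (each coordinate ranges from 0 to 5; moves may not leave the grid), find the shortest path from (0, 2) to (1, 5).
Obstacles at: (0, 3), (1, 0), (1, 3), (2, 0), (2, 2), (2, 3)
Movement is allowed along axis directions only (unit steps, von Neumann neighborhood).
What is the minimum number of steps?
10
(one shortest path: (0, 2) → (1, 2) → (1, 1) → (2, 1) → (3, 1) → (3, 2) → (3, 3) → (3, 4) → (2, 4) → (1, 4) → (1, 5))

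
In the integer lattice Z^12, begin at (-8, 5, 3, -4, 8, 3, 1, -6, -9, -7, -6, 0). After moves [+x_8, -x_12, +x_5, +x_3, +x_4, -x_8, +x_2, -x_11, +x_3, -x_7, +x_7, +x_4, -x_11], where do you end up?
(-8, 6, 5, -2, 9, 3, 1, -6, -9, -7, -8, -1)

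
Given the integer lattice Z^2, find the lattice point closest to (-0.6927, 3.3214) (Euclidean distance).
(-1, 3)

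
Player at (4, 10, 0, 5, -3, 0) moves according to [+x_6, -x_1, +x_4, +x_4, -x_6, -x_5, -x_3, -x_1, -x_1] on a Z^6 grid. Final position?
(1, 10, -1, 7, -4, 0)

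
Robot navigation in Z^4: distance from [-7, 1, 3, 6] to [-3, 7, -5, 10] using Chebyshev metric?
8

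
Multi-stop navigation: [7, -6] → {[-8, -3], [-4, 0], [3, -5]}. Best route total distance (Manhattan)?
24
(one optimal route: (7, -6) → (3, -5) → (-4, 0) → (-8, -3))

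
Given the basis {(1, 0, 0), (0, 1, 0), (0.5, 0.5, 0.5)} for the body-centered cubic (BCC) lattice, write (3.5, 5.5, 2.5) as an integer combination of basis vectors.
b₁ + 3b₂ + 5b₃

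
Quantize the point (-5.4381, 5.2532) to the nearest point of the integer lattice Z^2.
(-5, 5)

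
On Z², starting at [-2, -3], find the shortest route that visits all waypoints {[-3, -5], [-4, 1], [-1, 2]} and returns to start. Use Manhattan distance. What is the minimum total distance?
20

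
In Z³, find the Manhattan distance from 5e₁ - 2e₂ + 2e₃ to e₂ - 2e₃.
12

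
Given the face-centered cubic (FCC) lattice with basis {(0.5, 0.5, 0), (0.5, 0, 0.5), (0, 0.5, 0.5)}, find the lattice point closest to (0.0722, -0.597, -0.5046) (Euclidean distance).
(0, -0.5, -0.5)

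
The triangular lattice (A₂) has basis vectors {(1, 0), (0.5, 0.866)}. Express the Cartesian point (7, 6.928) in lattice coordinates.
3b₁ + 8b₂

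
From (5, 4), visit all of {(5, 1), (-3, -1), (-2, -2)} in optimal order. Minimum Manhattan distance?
15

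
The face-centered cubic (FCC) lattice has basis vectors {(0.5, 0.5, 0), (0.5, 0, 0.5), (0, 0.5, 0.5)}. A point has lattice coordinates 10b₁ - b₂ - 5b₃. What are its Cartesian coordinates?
(4.5, 2.5, -3)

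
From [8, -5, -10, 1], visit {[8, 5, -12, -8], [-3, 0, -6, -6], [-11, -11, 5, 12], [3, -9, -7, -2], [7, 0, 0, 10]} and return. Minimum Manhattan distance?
168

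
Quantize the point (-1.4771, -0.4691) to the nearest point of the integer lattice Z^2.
(-1, 0)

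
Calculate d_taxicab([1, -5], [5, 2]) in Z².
11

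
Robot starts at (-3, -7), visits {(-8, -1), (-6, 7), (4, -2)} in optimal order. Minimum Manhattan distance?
35
(one optimal route: (-3, -7) → (4, -2) → (-8, -1) → (-6, 7))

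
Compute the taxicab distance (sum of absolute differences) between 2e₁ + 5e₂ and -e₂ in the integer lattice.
8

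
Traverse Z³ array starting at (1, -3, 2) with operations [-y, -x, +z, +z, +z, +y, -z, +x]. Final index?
(1, -3, 4)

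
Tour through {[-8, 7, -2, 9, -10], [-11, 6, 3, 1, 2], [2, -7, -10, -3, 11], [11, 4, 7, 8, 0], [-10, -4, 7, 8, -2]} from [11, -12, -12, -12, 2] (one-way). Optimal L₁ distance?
177
(one optimal route: (11, -12, -12, -12, 2) → (2, -7, -10, -3, 11) → (-11, 6, 3, 1, 2) → (-8, 7, -2, 9, -10) → (-10, -4, 7, 8, -2) → (11, 4, 7, 8, 0))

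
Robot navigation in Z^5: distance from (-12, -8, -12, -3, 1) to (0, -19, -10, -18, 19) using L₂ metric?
28.6007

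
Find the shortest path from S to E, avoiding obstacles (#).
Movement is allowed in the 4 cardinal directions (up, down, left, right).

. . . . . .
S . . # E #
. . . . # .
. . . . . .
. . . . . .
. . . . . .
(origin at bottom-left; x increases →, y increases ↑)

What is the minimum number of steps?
6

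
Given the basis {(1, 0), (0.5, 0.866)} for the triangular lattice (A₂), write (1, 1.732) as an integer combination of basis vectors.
2b₂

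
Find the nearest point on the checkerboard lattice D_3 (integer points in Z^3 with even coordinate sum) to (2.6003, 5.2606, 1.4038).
(3, 5, 2)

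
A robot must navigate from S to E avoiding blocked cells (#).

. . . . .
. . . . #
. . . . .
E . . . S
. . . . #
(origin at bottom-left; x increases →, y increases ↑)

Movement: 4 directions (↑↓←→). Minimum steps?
4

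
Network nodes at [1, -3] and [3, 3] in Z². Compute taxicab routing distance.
8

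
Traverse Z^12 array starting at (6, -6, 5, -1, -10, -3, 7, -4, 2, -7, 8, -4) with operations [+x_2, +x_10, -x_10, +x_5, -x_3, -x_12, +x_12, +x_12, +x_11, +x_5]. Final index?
(6, -5, 4, -1, -8, -3, 7, -4, 2, -7, 9, -3)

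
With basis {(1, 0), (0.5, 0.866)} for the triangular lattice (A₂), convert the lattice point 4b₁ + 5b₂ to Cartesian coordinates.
(6.5, 4.33)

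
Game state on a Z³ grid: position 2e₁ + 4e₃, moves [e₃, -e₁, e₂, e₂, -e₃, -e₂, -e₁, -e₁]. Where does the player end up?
(-1, 1, 4)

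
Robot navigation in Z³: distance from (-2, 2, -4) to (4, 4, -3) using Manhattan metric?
9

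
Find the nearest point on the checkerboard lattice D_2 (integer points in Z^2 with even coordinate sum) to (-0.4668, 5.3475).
(-1, 5)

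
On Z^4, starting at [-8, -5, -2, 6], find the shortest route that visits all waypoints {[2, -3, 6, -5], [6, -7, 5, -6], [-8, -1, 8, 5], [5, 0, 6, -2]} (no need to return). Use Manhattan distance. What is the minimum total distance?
57
(one optimal route: (-8, -5, -2, 6) → (-8, -1, 8, 5) → (5, 0, 6, -2) → (2, -3, 6, -5) → (6, -7, 5, -6))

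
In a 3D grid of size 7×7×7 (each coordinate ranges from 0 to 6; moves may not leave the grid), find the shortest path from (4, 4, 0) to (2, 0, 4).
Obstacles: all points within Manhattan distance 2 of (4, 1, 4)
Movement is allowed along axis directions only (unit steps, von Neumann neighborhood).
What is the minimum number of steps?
10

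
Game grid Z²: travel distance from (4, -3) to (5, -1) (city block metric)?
3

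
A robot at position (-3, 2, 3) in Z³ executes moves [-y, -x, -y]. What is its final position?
(-4, 0, 3)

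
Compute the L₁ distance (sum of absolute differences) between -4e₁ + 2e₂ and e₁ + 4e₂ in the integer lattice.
7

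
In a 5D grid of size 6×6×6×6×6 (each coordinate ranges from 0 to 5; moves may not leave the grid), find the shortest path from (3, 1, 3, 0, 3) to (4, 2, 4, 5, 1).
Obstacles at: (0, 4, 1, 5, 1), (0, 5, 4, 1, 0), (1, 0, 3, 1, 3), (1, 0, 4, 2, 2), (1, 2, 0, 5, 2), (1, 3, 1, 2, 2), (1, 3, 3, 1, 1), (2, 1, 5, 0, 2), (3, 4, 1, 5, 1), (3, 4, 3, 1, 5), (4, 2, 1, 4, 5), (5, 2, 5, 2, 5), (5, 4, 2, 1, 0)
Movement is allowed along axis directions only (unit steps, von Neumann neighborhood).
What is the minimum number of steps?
10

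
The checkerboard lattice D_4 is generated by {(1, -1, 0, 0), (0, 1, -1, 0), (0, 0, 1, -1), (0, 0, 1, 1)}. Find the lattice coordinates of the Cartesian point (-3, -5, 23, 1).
-3b₁ - 8b₂ + 7b₃ + 8b₄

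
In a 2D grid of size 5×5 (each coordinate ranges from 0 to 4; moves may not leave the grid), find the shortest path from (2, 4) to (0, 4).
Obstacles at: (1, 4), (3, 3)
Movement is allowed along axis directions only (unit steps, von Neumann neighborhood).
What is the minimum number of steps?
4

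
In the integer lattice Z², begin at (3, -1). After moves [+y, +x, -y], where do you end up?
(4, -1)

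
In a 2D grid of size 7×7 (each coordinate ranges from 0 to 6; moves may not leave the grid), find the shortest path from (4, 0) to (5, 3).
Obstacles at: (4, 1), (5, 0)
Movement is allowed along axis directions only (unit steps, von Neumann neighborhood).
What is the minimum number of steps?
6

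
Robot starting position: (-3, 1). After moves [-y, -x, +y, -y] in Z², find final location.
(-4, 0)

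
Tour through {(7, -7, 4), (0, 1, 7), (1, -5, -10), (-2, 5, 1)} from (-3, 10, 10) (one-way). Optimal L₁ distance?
67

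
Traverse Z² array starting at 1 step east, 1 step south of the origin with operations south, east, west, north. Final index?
(1, -1)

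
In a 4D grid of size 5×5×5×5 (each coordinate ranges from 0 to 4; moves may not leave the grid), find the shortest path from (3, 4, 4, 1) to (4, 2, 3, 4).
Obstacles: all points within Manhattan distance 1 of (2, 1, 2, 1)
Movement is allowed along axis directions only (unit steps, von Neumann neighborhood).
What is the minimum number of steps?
7
(one shortest path: (3, 4, 4, 1) → (4, 4, 4, 1) → (4, 3, 4, 1) → (4, 2, 4, 1) → (4, 2, 3, 1) → (4, 2, 3, 2) → (4, 2, 3, 3) → (4, 2, 3, 4))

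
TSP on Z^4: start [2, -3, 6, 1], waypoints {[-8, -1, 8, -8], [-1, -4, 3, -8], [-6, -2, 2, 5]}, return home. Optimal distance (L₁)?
70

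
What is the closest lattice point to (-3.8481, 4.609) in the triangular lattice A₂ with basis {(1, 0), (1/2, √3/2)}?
(-3.5, 4.33)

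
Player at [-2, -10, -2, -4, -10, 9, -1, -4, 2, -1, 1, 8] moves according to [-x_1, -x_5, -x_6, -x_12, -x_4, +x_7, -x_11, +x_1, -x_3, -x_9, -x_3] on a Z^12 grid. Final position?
(-2, -10, -4, -5, -11, 8, 0, -4, 1, -1, 0, 7)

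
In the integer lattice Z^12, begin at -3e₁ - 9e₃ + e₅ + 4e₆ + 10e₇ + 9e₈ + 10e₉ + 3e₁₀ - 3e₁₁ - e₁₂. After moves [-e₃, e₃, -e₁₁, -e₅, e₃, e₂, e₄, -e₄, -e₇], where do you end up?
(-3, 1, -8, 0, 0, 4, 9, 9, 10, 3, -4, -1)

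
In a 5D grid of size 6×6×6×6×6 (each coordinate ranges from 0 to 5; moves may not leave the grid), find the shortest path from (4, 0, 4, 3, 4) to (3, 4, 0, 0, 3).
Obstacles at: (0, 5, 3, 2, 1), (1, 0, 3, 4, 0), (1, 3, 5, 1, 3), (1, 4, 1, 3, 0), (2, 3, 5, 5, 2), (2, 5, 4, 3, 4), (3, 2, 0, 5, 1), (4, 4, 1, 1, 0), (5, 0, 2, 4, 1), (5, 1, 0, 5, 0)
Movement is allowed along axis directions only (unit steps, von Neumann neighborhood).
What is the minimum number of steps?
13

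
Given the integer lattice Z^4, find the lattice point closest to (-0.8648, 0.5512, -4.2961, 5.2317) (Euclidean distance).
(-1, 1, -4, 5)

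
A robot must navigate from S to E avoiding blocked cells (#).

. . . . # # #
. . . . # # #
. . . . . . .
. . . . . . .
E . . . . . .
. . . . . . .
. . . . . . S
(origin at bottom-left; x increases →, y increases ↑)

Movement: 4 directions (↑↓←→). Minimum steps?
8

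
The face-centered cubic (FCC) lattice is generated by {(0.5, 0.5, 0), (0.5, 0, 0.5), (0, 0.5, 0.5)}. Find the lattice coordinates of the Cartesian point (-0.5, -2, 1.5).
-4b₁ + 3b₂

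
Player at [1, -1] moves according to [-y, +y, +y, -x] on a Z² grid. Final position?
(0, 0)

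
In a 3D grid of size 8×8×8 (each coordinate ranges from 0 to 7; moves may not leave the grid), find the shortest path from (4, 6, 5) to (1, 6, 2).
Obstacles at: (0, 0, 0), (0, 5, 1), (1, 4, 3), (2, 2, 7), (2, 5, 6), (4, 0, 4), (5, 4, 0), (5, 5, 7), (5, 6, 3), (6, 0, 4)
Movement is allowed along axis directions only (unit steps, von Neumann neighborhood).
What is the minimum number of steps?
6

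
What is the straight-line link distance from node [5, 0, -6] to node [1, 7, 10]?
17.9165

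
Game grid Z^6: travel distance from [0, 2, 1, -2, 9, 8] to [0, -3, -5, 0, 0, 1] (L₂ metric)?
13.9642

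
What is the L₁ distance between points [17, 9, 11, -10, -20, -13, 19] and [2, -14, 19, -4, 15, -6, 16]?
97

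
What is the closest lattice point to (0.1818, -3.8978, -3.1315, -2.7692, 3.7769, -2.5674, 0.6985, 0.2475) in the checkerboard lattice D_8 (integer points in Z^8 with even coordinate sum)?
(0, -4, -3, -3, 4, -3, 1, 0)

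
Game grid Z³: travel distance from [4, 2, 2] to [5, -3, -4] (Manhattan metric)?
12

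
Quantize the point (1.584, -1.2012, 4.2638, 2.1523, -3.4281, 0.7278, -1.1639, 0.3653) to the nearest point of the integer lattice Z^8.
(2, -1, 4, 2, -3, 1, -1, 0)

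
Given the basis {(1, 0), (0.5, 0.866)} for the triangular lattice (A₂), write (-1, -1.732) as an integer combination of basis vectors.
-2b₂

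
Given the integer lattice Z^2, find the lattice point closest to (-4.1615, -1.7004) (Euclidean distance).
(-4, -2)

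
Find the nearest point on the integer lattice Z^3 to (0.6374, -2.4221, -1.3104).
(1, -2, -1)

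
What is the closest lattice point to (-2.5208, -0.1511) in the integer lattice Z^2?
(-3, 0)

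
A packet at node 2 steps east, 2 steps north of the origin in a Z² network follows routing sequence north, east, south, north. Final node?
(3, 3)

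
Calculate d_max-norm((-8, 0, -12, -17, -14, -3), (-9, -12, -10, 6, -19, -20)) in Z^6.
23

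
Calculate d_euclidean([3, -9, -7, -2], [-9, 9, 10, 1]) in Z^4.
27.6767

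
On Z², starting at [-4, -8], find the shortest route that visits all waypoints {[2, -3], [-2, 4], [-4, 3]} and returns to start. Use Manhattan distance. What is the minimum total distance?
36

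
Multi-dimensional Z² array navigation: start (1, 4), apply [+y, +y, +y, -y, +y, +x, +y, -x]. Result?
(1, 8)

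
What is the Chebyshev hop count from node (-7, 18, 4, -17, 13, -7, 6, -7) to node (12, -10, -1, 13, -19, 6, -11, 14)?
32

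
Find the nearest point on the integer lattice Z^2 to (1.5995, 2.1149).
(2, 2)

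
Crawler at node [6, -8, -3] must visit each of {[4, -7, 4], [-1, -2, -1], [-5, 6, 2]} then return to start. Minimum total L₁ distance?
64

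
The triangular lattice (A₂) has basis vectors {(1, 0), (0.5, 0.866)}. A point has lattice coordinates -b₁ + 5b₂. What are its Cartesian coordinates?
(1.5, 4.33)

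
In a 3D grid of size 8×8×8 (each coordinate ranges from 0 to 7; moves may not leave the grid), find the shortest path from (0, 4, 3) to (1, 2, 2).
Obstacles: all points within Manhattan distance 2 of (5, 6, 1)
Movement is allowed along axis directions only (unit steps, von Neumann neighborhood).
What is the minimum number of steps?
4
(one shortest path: (0, 4, 3) → (1, 4, 3) → (1, 3, 3) → (1, 2, 3) → (1, 2, 2))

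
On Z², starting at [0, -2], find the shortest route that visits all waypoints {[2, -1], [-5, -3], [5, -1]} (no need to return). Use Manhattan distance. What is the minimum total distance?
18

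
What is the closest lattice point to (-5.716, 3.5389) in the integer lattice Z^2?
(-6, 4)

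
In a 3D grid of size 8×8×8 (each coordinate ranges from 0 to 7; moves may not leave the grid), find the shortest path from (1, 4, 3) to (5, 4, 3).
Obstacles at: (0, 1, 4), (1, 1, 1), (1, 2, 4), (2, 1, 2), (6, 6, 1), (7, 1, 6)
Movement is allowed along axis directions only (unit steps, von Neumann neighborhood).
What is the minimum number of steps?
4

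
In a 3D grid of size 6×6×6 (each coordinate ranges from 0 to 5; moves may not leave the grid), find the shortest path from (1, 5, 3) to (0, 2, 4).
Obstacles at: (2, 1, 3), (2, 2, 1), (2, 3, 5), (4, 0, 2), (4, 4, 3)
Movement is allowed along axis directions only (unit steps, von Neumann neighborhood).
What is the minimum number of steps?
5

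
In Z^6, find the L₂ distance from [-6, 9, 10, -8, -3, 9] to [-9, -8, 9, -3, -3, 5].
18.4391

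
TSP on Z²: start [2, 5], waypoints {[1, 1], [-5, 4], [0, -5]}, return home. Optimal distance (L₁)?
34
(one optimal route: (2, 5) → (1, 1) → (0, -5) → (-5, 4) → (2, 5))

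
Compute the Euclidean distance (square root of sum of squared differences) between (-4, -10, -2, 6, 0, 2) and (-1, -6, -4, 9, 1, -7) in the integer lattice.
10.9545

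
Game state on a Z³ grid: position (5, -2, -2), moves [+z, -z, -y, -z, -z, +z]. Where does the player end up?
(5, -3, -3)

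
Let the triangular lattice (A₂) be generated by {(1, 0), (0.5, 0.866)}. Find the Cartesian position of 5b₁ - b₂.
(4.5, -0.866)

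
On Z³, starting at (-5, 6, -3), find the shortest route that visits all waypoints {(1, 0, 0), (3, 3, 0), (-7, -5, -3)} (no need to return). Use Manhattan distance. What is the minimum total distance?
34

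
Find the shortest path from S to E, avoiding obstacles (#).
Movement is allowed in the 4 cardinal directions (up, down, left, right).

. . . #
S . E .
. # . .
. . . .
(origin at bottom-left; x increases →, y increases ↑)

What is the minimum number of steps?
2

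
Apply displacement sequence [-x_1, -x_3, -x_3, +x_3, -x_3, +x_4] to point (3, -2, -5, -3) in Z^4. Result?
(2, -2, -7, -2)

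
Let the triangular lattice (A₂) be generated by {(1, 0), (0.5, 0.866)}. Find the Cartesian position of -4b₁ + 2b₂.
(-3, 1.732)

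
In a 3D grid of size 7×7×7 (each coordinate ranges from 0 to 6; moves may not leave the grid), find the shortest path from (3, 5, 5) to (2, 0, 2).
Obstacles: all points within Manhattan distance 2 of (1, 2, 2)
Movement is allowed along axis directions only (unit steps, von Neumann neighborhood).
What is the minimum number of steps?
9
(one shortest path: (3, 5, 5) → (2, 5, 5) → (2, 4, 5) → (2, 3, 5) → (2, 2, 5) → (2, 1, 5) → (2, 0, 5) → (2, 0, 4) → (2, 0, 3) → (2, 0, 2))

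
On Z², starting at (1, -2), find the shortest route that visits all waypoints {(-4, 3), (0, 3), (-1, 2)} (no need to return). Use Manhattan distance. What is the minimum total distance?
12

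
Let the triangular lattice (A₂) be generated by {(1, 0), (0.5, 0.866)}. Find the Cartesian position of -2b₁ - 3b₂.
(-3.5, -2.598)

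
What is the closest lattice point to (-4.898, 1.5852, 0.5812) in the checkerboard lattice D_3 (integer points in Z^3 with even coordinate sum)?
(-5, 2, 1)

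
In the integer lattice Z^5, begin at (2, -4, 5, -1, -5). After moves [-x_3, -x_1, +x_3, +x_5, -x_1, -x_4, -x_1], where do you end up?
(-1, -4, 5, -2, -4)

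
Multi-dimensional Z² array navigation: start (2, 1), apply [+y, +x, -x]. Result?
(2, 2)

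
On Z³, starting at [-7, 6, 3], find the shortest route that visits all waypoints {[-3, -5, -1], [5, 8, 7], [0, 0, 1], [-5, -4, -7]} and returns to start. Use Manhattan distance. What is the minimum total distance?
78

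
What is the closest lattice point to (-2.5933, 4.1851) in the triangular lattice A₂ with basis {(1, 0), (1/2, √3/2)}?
(-2.5, 4.33)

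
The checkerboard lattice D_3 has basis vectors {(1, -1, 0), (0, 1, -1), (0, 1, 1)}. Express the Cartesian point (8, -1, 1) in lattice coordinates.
8b₁ + 3b₂ + 4b₃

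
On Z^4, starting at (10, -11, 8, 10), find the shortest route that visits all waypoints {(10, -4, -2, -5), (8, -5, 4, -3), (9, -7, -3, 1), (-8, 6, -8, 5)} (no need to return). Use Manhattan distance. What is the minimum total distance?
86
(one optimal route: (10, -11, 8, 10) → (8, -5, 4, -3) → (10, -4, -2, -5) → (9, -7, -3, 1) → (-8, 6, -8, 5))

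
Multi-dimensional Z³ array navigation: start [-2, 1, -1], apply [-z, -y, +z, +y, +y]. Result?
(-2, 2, -1)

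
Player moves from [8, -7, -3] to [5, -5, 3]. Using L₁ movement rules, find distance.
11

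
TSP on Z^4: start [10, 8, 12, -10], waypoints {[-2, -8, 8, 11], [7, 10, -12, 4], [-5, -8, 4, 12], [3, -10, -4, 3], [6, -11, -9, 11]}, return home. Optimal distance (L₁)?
180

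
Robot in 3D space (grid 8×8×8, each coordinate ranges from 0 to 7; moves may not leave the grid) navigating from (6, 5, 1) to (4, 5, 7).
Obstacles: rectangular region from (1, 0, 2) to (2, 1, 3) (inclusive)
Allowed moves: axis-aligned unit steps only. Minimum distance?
8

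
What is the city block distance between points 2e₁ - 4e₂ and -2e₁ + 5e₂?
13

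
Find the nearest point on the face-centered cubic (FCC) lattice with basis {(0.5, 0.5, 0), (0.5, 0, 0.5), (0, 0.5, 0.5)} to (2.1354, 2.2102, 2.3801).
(2, 2.5, 2.5)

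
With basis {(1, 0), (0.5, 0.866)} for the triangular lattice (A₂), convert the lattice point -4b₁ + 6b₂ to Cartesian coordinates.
(-1, 5.196)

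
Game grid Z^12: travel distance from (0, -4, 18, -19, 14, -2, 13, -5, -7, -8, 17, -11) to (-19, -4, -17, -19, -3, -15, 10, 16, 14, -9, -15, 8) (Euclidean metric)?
65.7343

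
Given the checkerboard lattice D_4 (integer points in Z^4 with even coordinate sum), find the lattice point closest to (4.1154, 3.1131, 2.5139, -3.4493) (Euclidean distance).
(4, 3, 2, -3)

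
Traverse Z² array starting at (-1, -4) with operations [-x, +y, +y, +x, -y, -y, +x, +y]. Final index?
(0, -3)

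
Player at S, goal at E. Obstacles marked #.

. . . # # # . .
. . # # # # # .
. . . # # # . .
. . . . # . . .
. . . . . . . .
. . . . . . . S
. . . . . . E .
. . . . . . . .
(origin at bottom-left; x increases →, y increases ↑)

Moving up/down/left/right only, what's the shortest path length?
2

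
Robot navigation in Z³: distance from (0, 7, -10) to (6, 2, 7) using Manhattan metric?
28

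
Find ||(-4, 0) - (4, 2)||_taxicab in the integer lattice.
10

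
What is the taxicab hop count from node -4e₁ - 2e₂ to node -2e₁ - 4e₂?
4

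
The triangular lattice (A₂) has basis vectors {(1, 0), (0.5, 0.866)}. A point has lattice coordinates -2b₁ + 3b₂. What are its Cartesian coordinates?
(-0.5, 2.598)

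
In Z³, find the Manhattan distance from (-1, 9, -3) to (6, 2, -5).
16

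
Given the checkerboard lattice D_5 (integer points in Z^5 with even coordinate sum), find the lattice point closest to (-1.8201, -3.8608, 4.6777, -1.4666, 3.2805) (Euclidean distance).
(-2, -4, 5, -2, 3)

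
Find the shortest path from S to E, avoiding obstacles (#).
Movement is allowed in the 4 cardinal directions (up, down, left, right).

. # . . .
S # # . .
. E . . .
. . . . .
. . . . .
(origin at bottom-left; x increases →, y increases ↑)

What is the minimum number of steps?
2
(one shortest path: (0, 3) → (0, 2) → (1, 2))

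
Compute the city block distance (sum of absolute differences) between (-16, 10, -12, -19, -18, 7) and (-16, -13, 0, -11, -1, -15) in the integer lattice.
82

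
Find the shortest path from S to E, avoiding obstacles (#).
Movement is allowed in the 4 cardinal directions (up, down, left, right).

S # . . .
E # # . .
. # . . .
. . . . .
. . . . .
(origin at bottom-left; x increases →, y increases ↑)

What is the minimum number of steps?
1
(one shortest path: (0, 4) → (0, 3))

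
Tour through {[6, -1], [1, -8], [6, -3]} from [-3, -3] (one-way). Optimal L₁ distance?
21
(one optimal route: (-3, -3) → (1, -8) → (6, -3) → (6, -1))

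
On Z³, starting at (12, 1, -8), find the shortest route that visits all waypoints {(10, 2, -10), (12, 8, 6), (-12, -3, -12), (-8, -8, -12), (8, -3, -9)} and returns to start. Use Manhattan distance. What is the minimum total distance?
116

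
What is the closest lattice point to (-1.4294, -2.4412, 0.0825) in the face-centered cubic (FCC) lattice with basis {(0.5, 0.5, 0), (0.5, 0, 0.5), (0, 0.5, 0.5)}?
(-1.5, -2.5, 0)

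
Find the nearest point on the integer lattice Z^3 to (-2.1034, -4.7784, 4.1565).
(-2, -5, 4)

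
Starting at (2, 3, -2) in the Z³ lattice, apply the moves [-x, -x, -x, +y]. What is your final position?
(-1, 4, -2)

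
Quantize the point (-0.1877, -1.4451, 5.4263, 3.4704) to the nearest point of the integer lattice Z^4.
(0, -1, 5, 3)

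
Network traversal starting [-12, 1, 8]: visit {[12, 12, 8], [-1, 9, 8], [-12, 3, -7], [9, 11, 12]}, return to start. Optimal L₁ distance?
108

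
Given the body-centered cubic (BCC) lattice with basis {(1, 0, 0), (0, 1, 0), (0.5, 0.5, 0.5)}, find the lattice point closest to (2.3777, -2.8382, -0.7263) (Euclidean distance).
(2.5, -2.5, -0.5)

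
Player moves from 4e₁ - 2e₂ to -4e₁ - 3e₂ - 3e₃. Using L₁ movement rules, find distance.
12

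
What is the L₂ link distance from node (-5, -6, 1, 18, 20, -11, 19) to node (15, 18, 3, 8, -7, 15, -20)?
63.293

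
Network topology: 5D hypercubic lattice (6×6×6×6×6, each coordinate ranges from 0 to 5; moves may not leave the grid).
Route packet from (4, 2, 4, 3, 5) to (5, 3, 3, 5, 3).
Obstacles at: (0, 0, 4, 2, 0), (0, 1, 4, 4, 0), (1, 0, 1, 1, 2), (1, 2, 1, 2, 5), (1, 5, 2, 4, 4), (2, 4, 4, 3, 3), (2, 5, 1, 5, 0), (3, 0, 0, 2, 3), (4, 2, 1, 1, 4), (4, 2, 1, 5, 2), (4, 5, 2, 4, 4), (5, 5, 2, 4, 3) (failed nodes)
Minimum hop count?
7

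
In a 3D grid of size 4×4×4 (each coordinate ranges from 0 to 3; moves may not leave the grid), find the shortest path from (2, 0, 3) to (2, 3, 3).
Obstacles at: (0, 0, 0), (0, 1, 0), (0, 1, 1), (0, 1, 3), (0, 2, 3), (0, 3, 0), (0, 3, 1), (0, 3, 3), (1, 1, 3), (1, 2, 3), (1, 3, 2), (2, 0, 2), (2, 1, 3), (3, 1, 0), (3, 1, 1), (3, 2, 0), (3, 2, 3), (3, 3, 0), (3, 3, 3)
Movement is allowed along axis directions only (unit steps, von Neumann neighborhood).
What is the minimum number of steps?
7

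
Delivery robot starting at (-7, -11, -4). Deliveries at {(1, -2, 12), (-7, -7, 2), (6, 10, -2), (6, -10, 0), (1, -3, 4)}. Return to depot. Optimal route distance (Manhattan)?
104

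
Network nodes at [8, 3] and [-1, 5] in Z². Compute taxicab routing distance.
11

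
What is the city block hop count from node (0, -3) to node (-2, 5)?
10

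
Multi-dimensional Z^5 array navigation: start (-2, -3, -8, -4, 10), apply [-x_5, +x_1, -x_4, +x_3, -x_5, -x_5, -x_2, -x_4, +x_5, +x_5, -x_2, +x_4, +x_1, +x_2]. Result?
(0, -4, -7, -5, 9)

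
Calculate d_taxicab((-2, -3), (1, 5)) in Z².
11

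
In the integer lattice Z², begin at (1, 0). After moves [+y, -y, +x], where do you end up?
(2, 0)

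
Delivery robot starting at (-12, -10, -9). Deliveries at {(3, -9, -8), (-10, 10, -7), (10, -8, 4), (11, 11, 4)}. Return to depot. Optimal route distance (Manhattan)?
114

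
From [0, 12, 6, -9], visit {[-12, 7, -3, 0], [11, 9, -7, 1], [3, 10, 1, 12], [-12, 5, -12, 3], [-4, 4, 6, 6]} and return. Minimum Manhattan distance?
160
(one optimal route: (0, 12, 6, -9) → (3, 10, 1, 12) → (11, 9, -7, 1) → (-12, 7, -3, 0) → (-12, 5, -12, 3) → (-4, 4, 6, 6) → (0, 12, 6, -9))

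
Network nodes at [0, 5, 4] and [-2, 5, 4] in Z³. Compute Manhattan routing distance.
2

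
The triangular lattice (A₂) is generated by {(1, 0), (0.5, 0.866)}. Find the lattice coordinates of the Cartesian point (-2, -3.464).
-4b₂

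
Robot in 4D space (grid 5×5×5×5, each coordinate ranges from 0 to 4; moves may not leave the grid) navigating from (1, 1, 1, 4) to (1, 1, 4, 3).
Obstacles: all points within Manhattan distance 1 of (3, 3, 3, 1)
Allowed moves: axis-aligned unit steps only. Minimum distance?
4
(one shortest path: (1, 1, 1, 4) → (1, 1, 2, 4) → (1, 1, 3, 4) → (1, 1, 4, 4) → (1, 1, 4, 3))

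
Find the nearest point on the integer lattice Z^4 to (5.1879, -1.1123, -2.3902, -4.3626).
(5, -1, -2, -4)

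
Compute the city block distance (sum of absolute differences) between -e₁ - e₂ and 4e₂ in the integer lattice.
6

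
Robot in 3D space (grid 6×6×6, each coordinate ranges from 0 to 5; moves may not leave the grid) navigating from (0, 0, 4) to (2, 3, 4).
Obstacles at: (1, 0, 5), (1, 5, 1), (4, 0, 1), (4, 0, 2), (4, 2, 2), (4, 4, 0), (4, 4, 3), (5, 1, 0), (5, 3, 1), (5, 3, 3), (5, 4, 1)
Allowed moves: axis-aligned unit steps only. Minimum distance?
5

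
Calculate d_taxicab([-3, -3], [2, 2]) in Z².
10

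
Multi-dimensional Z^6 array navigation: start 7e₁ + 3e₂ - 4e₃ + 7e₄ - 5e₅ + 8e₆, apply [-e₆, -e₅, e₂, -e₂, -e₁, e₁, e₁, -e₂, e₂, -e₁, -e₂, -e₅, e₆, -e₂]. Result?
(7, 1, -4, 7, -7, 8)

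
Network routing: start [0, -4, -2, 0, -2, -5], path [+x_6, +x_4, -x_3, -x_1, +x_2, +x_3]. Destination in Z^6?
(-1, -3, -2, 1, -2, -4)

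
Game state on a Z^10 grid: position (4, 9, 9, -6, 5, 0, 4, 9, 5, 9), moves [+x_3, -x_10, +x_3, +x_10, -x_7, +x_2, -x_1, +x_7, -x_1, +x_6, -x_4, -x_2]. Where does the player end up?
(2, 9, 11, -7, 5, 1, 4, 9, 5, 9)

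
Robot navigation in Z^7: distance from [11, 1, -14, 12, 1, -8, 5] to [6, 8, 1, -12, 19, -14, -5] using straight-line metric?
36.5377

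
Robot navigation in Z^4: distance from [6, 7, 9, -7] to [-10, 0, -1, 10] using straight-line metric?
26.3439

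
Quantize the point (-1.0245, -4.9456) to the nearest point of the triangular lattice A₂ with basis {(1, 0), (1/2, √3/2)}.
(-1, -5.196)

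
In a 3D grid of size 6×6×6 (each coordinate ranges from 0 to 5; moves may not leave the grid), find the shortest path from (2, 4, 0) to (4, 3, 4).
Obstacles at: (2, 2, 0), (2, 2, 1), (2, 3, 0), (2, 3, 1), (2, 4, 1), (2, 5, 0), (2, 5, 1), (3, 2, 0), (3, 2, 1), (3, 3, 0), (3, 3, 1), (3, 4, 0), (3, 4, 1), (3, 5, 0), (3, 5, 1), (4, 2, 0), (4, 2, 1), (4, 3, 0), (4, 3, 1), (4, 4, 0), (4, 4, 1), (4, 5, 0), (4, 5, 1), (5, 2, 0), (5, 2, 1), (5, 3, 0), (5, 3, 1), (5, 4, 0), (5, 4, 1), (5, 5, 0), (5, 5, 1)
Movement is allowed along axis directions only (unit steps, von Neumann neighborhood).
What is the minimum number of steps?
9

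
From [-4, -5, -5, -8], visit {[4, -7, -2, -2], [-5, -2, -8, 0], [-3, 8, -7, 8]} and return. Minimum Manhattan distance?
92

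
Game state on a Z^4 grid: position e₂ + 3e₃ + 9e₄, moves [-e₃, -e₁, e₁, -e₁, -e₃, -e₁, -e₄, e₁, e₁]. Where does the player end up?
(0, 1, 1, 8)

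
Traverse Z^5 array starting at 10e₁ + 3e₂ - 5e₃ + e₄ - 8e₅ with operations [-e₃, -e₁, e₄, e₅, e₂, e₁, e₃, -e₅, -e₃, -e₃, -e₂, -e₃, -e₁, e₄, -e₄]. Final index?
(9, 3, -8, 2, -8)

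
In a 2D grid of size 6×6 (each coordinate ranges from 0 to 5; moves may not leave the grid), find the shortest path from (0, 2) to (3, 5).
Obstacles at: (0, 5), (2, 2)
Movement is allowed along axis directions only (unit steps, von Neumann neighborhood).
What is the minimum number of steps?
6
(one shortest path: (0, 2) → (1, 2) → (1, 3) → (2, 3) → (3, 3) → (3, 4) → (3, 5))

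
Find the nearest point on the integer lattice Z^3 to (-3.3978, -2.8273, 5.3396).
(-3, -3, 5)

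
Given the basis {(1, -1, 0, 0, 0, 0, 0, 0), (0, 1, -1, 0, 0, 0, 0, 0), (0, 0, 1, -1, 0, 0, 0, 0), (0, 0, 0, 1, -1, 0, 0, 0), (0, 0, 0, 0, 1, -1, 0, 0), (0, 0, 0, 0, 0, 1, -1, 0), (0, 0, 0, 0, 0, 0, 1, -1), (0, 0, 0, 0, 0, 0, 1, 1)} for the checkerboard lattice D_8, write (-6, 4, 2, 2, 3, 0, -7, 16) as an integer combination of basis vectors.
-6b₁ - 2b₂ + 2b₄ + 5b₅ + 5b₆ - 9b₇ + 7b₈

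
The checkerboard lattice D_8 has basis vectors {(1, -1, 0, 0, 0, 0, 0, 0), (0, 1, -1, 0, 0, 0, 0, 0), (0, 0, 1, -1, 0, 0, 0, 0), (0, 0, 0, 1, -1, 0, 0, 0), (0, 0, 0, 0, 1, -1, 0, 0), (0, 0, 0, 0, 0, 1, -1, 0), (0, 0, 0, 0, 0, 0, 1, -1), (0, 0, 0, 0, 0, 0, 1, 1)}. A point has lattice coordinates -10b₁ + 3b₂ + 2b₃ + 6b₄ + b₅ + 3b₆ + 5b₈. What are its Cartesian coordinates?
(-10, 13, -1, 4, -5, 2, 2, 5)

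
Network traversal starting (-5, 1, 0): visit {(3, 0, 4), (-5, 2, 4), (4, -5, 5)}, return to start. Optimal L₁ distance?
42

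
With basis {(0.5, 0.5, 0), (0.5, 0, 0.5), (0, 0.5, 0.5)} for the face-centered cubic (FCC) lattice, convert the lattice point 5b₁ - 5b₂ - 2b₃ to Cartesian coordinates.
(0, 1.5, -3.5)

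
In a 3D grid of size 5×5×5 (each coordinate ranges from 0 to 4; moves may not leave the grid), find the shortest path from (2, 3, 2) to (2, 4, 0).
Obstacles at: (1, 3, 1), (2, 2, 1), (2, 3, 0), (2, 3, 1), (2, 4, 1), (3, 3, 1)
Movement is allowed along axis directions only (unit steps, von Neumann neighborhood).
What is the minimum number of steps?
5
(one shortest path: (2, 3, 2) → (1, 3, 2) → (1, 4, 2) → (1, 4, 1) → (1, 4, 0) → (2, 4, 0))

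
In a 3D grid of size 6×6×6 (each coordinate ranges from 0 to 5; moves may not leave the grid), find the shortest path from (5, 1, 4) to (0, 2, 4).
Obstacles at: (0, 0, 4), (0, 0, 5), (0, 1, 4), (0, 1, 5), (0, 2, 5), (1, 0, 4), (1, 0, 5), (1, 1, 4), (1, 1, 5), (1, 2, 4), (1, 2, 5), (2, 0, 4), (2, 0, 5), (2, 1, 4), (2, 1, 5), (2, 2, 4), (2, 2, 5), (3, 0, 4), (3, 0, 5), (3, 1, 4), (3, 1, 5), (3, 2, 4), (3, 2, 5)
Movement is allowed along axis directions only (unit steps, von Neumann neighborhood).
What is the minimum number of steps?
8
(one shortest path: (5, 1, 4) → (4, 1, 4) → (4, 2, 4) → (4, 3, 4) → (3, 3, 4) → (2, 3, 4) → (1, 3, 4) → (0, 3, 4) → (0, 2, 4))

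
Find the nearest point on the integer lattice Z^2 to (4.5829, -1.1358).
(5, -1)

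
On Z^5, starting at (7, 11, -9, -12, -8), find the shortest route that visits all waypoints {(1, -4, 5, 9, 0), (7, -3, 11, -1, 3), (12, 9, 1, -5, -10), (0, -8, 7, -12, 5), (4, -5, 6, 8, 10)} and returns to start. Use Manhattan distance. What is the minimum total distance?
200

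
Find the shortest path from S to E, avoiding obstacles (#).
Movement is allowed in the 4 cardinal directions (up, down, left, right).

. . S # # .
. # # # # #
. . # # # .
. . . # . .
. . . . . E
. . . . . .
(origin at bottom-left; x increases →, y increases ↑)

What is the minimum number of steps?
11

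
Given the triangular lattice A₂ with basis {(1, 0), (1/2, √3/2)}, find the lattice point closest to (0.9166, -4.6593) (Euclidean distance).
(0.5, -4.33)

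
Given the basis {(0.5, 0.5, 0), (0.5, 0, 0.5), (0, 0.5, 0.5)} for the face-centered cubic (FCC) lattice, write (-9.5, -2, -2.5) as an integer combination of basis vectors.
-9b₁ - 10b₂ + 5b₃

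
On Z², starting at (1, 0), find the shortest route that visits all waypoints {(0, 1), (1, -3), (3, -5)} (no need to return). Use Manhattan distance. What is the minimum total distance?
11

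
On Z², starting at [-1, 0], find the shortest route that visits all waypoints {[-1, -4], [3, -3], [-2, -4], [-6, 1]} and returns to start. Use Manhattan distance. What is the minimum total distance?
28
(one optimal route: (-1, 0) → (3, -3) → (-1, -4) → (-2, -4) → (-6, 1) → (-1, 0))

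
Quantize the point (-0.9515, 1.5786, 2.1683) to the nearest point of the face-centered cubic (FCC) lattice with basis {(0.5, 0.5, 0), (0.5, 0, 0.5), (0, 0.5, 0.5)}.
(-1, 1.5, 2.5)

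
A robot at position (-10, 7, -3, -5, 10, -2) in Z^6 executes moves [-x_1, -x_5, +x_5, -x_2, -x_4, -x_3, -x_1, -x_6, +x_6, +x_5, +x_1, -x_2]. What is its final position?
(-11, 5, -4, -6, 11, -2)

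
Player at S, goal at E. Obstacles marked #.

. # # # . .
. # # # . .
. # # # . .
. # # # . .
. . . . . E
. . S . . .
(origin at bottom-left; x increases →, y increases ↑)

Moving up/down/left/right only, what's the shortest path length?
4
(one shortest path: (2, 0) → (3, 0) → (4, 0) → (5, 0) → (5, 1))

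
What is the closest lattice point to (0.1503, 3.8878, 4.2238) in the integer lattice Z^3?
(0, 4, 4)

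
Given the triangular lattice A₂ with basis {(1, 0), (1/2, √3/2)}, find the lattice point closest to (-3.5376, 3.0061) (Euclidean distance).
(-3.5, 2.598)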